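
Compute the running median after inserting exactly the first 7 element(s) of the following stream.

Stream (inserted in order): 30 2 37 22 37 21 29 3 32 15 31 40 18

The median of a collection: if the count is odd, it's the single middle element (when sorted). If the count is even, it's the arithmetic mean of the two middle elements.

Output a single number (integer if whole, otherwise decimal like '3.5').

Step 1: insert 30 -> lo=[30] (size 1, max 30) hi=[] (size 0) -> median=30
Step 2: insert 2 -> lo=[2] (size 1, max 2) hi=[30] (size 1, min 30) -> median=16
Step 3: insert 37 -> lo=[2, 30] (size 2, max 30) hi=[37] (size 1, min 37) -> median=30
Step 4: insert 22 -> lo=[2, 22] (size 2, max 22) hi=[30, 37] (size 2, min 30) -> median=26
Step 5: insert 37 -> lo=[2, 22, 30] (size 3, max 30) hi=[37, 37] (size 2, min 37) -> median=30
Step 6: insert 21 -> lo=[2, 21, 22] (size 3, max 22) hi=[30, 37, 37] (size 3, min 30) -> median=26
Step 7: insert 29 -> lo=[2, 21, 22, 29] (size 4, max 29) hi=[30, 37, 37] (size 3, min 30) -> median=29

Answer: 29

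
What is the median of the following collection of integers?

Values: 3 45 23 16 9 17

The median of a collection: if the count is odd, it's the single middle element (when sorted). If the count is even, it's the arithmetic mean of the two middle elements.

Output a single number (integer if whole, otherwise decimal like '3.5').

Step 1: insert 3 -> lo=[3] (size 1, max 3) hi=[] (size 0) -> median=3
Step 2: insert 45 -> lo=[3] (size 1, max 3) hi=[45] (size 1, min 45) -> median=24
Step 3: insert 23 -> lo=[3, 23] (size 2, max 23) hi=[45] (size 1, min 45) -> median=23
Step 4: insert 16 -> lo=[3, 16] (size 2, max 16) hi=[23, 45] (size 2, min 23) -> median=19.5
Step 5: insert 9 -> lo=[3, 9, 16] (size 3, max 16) hi=[23, 45] (size 2, min 23) -> median=16
Step 6: insert 17 -> lo=[3, 9, 16] (size 3, max 16) hi=[17, 23, 45] (size 3, min 17) -> median=16.5

Answer: 16.5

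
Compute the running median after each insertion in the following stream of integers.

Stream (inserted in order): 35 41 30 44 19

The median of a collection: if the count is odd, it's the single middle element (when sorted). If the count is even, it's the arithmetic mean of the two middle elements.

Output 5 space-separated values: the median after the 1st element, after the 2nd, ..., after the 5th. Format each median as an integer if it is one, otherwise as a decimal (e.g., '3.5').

Answer: 35 38 35 38 35

Derivation:
Step 1: insert 35 -> lo=[35] (size 1, max 35) hi=[] (size 0) -> median=35
Step 2: insert 41 -> lo=[35] (size 1, max 35) hi=[41] (size 1, min 41) -> median=38
Step 3: insert 30 -> lo=[30, 35] (size 2, max 35) hi=[41] (size 1, min 41) -> median=35
Step 4: insert 44 -> lo=[30, 35] (size 2, max 35) hi=[41, 44] (size 2, min 41) -> median=38
Step 5: insert 19 -> lo=[19, 30, 35] (size 3, max 35) hi=[41, 44] (size 2, min 41) -> median=35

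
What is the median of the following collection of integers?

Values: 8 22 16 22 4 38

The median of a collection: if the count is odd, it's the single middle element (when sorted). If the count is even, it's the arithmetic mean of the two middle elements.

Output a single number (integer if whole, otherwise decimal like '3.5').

Step 1: insert 8 -> lo=[8] (size 1, max 8) hi=[] (size 0) -> median=8
Step 2: insert 22 -> lo=[8] (size 1, max 8) hi=[22] (size 1, min 22) -> median=15
Step 3: insert 16 -> lo=[8, 16] (size 2, max 16) hi=[22] (size 1, min 22) -> median=16
Step 4: insert 22 -> lo=[8, 16] (size 2, max 16) hi=[22, 22] (size 2, min 22) -> median=19
Step 5: insert 4 -> lo=[4, 8, 16] (size 3, max 16) hi=[22, 22] (size 2, min 22) -> median=16
Step 6: insert 38 -> lo=[4, 8, 16] (size 3, max 16) hi=[22, 22, 38] (size 3, min 22) -> median=19

Answer: 19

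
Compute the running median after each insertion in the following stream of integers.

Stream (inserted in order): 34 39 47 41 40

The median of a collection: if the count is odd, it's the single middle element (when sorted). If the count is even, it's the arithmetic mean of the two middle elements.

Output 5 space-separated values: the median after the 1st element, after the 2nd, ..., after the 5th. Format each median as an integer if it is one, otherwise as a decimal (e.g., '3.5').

Step 1: insert 34 -> lo=[34] (size 1, max 34) hi=[] (size 0) -> median=34
Step 2: insert 39 -> lo=[34] (size 1, max 34) hi=[39] (size 1, min 39) -> median=36.5
Step 3: insert 47 -> lo=[34, 39] (size 2, max 39) hi=[47] (size 1, min 47) -> median=39
Step 4: insert 41 -> lo=[34, 39] (size 2, max 39) hi=[41, 47] (size 2, min 41) -> median=40
Step 5: insert 40 -> lo=[34, 39, 40] (size 3, max 40) hi=[41, 47] (size 2, min 41) -> median=40

Answer: 34 36.5 39 40 40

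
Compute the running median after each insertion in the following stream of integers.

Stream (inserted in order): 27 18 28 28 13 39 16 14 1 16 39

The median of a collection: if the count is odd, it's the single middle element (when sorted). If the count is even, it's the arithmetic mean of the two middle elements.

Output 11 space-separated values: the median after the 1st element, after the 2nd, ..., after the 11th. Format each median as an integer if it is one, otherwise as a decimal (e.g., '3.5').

Answer: 27 22.5 27 27.5 27 27.5 27 22.5 18 17 18

Derivation:
Step 1: insert 27 -> lo=[27] (size 1, max 27) hi=[] (size 0) -> median=27
Step 2: insert 18 -> lo=[18] (size 1, max 18) hi=[27] (size 1, min 27) -> median=22.5
Step 3: insert 28 -> lo=[18, 27] (size 2, max 27) hi=[28] (size 1, min 28) -> median=27
Step 4: insert 28 -> lo=[18, 27] (size 2, max 27) hi=[28, 28] (size 2, min 28) -> median=27.5
Step 5: insert 13 -> lo=[13, 18, 27] (size 3, max 27) hi=[28, 28] (size 2, min 28) -> median=27
Step 6: insert 39 -> lo=[13, 18, 27] (size 3, max 27) hi=[28, 28, 39] (size 3, min 28) -> median=27.5
Step 7: insert 16 -> lo=[13, 16, 18, 27] (size 4, max 27) hi=[28, 28, 39] (size 3, min 28) -> median=27
Step 8: insert 14 -> lo=[13, 14, 16, 18] (size 4, max 18) hi=[27, 28, 28, 39] (size 4, min 27) -> median=22.5
Step 9: insert 1 -> lo=[1, 13, 14, 16, 18] (size 5, max 18) hi=[27, 28, 28, 39] (size 4, min 27) -> median=18
Step 10: insert 16 -> lo=[1, 13, 14, 16, 16] (size 5, max 16) hi=[18, 27, 28, 28, 39] (size 5, min 18) -> median=17
Step 11: insert 39 -> lo=[1, 13, 14, 16, 16, 18] (size 6, max 18) hi=[27, 28, 28, 39, 39] (size 5, min 27) -> median=18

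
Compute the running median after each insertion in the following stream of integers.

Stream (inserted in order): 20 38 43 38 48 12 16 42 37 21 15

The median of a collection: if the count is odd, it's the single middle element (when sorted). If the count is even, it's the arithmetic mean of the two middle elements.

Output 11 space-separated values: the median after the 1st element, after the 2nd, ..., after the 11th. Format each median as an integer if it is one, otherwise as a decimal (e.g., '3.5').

Step 1: insert 20 -> lo=[20] (size 1, max 20) hi=[] (size 0) -> median=20
Step 2: insert 38 -> lo=[20] (size 1, max 20) hi=[38] (size 1, min 38) -> median=29
Step 3: insert 43 -> lo=[20, 38] (size 2, max 38) hi=[43] (size 1, min 43) -> median=38
Step 4: insert 38 -> lo=[20, 38] (size 2, max 38) hi=[38, 43] (size 2, min 38) -> median=38
Step 5: insert 48 -> lo=[20, 38, 38] (size 3, max 38) hi=[43, 48] (size 2, min 43) -> median=38
Step 6: insert 12 -> lo=[12, 20, 38] (size 3, max 38) hi=[38, 43, 48] (size 3, min 38) -> median=38
Step 7: insert 16 -> lo=[12, 16, 20, 38] (size 4, max 38) hi=[38, 43, 48] (size 3, min 38) -> median=38
Step 8: insert 42 -> lo=[12, 16, 20, 38] (size 4, max 38) hi=[38, 42, 43, 48] (size 4, min 38) -> median=38
Step 9: insert 37 -> lo=[12, 16, 20, 37, 38] (size 5, max 38) hi=[38, 42, 43, 48] (size 4, min 38) -> median=38
Step 10: insert 21 -> lo=[12, 16, 20, 21, 37] (size 5, max 37) hi=[38, 38, 42, 43, 48] (size 5, min 38) -> median=37.5
Step 11: insert 15 -> lo=[12, 15, 16, 20, 21, 37] (size 6, max 37) hi=[38, 38, 42, 43, 48] (size 5, min 38) -> median=37

Answer: 20 29 38 38 38 38 38 38 38 37.5 37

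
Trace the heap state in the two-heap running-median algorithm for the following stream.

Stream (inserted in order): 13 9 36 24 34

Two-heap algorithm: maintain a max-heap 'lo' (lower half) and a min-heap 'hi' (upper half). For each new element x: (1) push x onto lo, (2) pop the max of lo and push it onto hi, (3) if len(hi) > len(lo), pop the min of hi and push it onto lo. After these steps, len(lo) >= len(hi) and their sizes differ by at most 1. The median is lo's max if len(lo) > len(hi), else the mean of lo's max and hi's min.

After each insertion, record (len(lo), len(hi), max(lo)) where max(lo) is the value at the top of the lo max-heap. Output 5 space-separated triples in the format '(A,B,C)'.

Answer: (1,0,13) (1,1,9) (2,1,13) (2,2,13) (3,2,24)

Derivation:
Step 1: insert 13 -> lo=[13] hi=[] -> (len(lo)=1, len(hi)=0, max(lo)=13)
Step 2: insert 9 -> lo=[9] hi=[13] -> (len(lo)=1, len(hi)=1, max(lo)=9)
Step 3: insert 36 -> lo=[9, 13] hi=[36] -> (len(lo)=2, len(hi)=1, max(lo)=13)
Step 4: insert 24 -> lo=[9, 13] hi=[24, 36] -> (len(lo)=2, len(hi)=2, max(lo)=13)
Step 5: insert 34 -> lo=[9, 13, 24] hi=[34, 36] -> (len(lo)=3, len(hi)=2, max(lo)=24)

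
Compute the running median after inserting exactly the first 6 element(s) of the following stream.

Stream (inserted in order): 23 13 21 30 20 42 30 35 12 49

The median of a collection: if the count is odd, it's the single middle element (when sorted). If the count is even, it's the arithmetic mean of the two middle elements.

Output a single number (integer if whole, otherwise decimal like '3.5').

Step 1: insert 23 -> lo=[23] (size 1, max 23) hi=[] (size 0) -> median=23
Step 2: insert 13 -> lo=[13] (size 1, max 13) hi=[23] (size 1, min 23) -> median=18
Step 3: insert 21 -> lo=[13, 21] (size 2, max 21) hi=[23] (size 1, min 23) -> median=21
Step 4: insert 30 -> lo=[13, 21] (size 2, max 21) hi=[23, 30] (size 2, min 23) -> median=22
Step 5: insert 20 -> lo=[13, 20, 21] (size 3, max 21) hi=[23, 30] (size 2, min 23) -> median=21
Step 6: insert 42 -> lo=[13, 20, 21] (size 3, max 21) hi=[23, 30, 42] (size 3, min 23) -> median=22

Answer: 22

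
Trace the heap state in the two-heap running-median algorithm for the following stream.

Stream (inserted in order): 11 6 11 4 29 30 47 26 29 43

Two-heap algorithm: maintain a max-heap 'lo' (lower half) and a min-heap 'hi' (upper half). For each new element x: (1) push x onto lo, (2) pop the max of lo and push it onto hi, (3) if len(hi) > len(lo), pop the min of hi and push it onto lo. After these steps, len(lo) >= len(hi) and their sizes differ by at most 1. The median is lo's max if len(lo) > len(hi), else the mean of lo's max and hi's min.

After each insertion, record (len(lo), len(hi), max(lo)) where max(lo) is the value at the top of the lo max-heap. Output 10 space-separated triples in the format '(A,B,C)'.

Answer: (1,0,11) (1,1,6) (2,1,11) (2,2,6) (3,2,11) (3,3,11) (4,3,11) (4,4,11) (5,4,26) (5,5,26)

Derivation:
Step 1: insert 11 -> lo=[11] hi=[] -> (len(lo)=1, len(hi)=0, max(lo)=11)
Step 2: insert 6 -> lo=[6] hi=[11] -> (len(lo)=1, len(hi)=1, max(lo)=6)
Step 3: insert 11 -> lo=[6, 11] hi=[11] -> (len(lo)=2, len(hi)=1, max(lo)=11)
Step 4: insert 4 -> lo=[4, 6] hi=[11, 11] -> (len(lo)=2, len(hi)=2, max(lo)=6)
Step 5: insert 29 -> lo=[4, 6, 11] hi=[11, 29] -> (len(lo)=3, len(hi)=2, max(lo)=11)
Step 6: insert 30 -> lo=[4, 6, 11] hi=[11, 29, 30] -> (len(lo)=3, len(hi)=3, max(lo)=11)
Step 7: insert 47 -> lo=[4, 6, 11, 11] hi=[29, 30, 47] -> (len(lo)=4, len(hi)=3, max(lo)=11)
Step 8: insert 26 -> lo=[4, 6, 11, 11] hi=[26, 29, 30, 47] -> (len(lo)=4, len(hi)=4, max(lo)=11)
Step 9: insert 29 -> lo=[4, 6, 11, 11, 26] hi=[29, 29, 30, 47] -> (len(lo)=5, len(hi)=4, max(lo)=26)
Step 10: insert 43 -> lo=[4, 6, 11, 11, 26] hi=[29, 29, 30, 43, 47] -> (len(lo)=5, len(hi)=5, max(lo)=26)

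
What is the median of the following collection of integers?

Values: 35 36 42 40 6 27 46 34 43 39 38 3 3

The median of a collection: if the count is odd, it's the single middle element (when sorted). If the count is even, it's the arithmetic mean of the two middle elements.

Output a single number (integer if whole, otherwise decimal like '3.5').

Step 1: insert 35 -> lo=[35] (size 1, max 35) hi=[] (size 0) -> median=35
Step 2: insert 36 -> lo=[35] (size 1, max 35) hi=[36] (size 1, min 36) -> median=35.5
Step 3: insert 42 -> lo=[35, 36] (size 2, max 36) hi=[42] (size 1, min 42) -> median=36
Step 4: insert 40 -> lo=[35, 36] (size 2, max 36) hi=[40, 42] (size 2, min 40) -> median=38
Step 5: insert 6 -> lo=[6, 35, 36] (size 3, max 36) hi=[40, 42] (size 2, min 40) -> median=36
Step 6: insert 27 -> lo=[6, 27, 35] (size 3, max 35) hi=[36, 40, 42] (size 3, min 36) -> median=35.5
Step 7: insert 46 -> lo=[6, 27, 35, 36] (size 4, max 36) hi=[40, 42, 46] (size 3, min 40) -> median=36
Step 8: insert 34 -> lo=[6, 27, 34, 35] (size 4, max 35) hi=[36, 40, 42, 46] (size 4, min 36) -> median=35.5
Step 9: insert 43 -> lo=[6, 27, 34, 35, 36] (size 5, max 36) hi=[40, 42, 43, 46] (size 4, min 40) -> median=36
Step 10: insert 39 -> lo=[6, 27, 34, 35, 36] (size 5, max 36) hi=[39, 40, 42, 43, 46] (size 5, min 39) -> median=37.5
Step 11: insert 38 -> lo=[6, 27, 34, 35, 36, 38] (size 6, max 38) hi=[39, 40, 42, 43, 46] (size 5, min 39) -> median=38
Step 12: insert 3 -> lo=[3, 6, 27, 34, 35, 36] (size 6, max 36) hi=[38, 39, 40, 42, 43, 46] (size 6, min 38) -> median=37
Step 13: insert 3 -> lo=[3, 3, 6, 27, 34, 35, 36] (size 7, max 36) hi=[38, 39, 40, 42, 43, 46] (size 6, min 38) -> median=36

Answer: 36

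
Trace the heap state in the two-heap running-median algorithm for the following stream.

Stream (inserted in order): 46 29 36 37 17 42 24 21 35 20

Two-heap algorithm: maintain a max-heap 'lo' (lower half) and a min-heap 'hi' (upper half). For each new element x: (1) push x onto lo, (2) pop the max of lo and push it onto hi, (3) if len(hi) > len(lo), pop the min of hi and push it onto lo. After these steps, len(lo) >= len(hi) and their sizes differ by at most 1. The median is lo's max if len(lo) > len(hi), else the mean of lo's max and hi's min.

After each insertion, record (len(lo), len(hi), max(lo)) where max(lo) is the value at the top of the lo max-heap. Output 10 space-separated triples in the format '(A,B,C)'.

Answer: (1,0,46) (1,1,29) (2,1,36) (2,2,36) (3,2,36) (3,3,36) (4,3,36) (4,4,29) (5,4,35) (5,5,29)

Derivation:
Step 1: insert 46 -> lo=[46] hi=[] -> (len(lo)=1, len(hi)=0, max(lo)=46)
Step 2: insert 29 -> lo=[29] hi=[46] -> (len(lo)=1, len(hi)=1, max(lo)=29)
Step 3: insert 36 -> lo=[29, 36] hi=[46] -> (len(lo)=2, len(hi)=1, max(lo)=36)
Step 4: insert 37 -> lo=[29, 36] hi=[37, 46] -> (len(lo)=2, len(hi)=2, max(lo)=36)
Step 5: insert 17 -> lo=[17, 29, 36] hi=[37, 46] -> (len(lo)=3, len(hi)=2, max(lo)=36)
Step 6: insert 42 -> lo=[17, 29, 36] hi=[37, 42, 46] -> (len(lo)=3, len(hi)=3, max(lo)=36)
Step 7: insert 24 -> lo=[17, 24, 29, 36] hi=[37, 42, 46] -> (len(lo)=4, len(hi)=3, max(lo)=36)
Step 8: insert 21 -> lo=[17, 21, 24, 29] hi=[36, 37, 42, 46] -> (len(lo)=4, len(hi)=4, max(lo)=29)
Step 9: insert 35 -> lo=[17, 21, 24, 29, 35] hi=[36, 37, 42, 46] -> (len(lo)=5, len(hi)=4, max(lo)=35)
Step 10: insert 20 -> lo=[17, 20, 21, 24, 29] hi=[35, 36, 37, 42, 46] -> (len(lo)=5, len(hi)=5, max(lo)=29)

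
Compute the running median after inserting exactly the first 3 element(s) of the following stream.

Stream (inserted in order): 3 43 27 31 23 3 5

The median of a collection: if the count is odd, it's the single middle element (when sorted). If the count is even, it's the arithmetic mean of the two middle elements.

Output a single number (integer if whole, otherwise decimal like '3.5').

Step 1: insert 3 -> lo=[3] (size 1, max 3) hi=[] (size 0) -> median=3
Step 2: insert 43 -> lo=[3] (size 1, max 3) hi=[43] (size 1, min 43) -> median=23
Step 3: insert 27 -> lo=[3, 27] (size 2, max 27) hi=[43] (size 1, min 43) -> median=27

Answer: 27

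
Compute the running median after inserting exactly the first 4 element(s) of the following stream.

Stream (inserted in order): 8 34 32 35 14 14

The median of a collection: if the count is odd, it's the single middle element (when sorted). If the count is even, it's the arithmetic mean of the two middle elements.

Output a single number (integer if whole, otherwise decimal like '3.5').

Answer: 33

Derivation:
Step 1: insert 8 -> lo=[8] (size 1, max 8) hi=[] (size 0) -> median=8
Step 2: insert 34 -> lo=[8] (size 1, max 8) hi=[34] (size 1, min 34) -> median=21
Step 3: insert 32 -> lo=[8, 32] (size 2, max 32) hi=[34] (size 1, min 34) -> median=32
Step 4: insert 35 -> lo=[8, 32] (size 2, max 32) hi=[34, 35] (size 2, min 34) -> median=33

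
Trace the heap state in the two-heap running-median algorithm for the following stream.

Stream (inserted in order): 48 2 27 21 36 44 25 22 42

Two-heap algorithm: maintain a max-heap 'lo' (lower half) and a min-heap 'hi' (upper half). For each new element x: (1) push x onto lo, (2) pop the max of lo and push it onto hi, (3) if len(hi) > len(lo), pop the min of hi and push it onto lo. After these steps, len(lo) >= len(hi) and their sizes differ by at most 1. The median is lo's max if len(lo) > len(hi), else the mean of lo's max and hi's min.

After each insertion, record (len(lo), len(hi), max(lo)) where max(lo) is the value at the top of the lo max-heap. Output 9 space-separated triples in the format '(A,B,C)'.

Step 1: insert 48 -> lo=[48] hi=[] -> (len(lo)=1, len(hi)=0, max(lo)=48)
Step 2: insert 2 -> lo=[2] hi=[48] -> (len(lo)=1, len(hi)=1, max(lo)=2)
Step 3: insert 27 -> lo=[2, 27] hi=[48] -> (len(lo)=2, len(hi)=1, max(lo)=27)
Step 4: insert 21 -> lo=[2, 21] hi=[27, 48] -> (len(lo)=2, len(hi)=2, max(lo)=21)
Step 5: insert 36 -> lo=[2, 21, 27] hi=[36, 48] -> (len(lo)=3, len(hi)=2, max(lo)=27)
Step 6: insert 44 -> lo=[2, 21, 27] hi=[36, 44, 48] -> (len(lo)=3, len(hi)=3, max(lo)=27)
Step 7: insert 25 -> lo=[2, 21, 25, 27] hi=[36, 44, 48] -> (len(lo)=4, len(hi)=3, max(lo)=27)
Step 8: insert 22 -> lo=[2, 21, 22, 25] hi=[27, 36, 44, 48] -> (len(lo)=4, len(hi)=4, max(lo)=25)
Step 9: insert 42 -> lo=[2, 21, 22, 25, 27] hi=[36, 42, 44, 48] -> (len(lo)=5, len(hi)=4, max(lo)=27)

Answer: (1,0,48) (1,1,2) (2,1,27) (2,2,21) (3,2,27) (3,3,27) (4,3,27) (4,4,25) (5,4,27)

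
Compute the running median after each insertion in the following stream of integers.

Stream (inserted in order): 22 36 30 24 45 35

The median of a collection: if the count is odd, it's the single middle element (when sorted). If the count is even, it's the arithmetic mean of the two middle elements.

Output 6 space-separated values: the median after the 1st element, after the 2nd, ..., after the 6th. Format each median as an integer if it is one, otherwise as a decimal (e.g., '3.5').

Answer: 22 29 30 27 30 32.5

Derivation:
Step 1: insert 22 -> lo=[22] (size 1, max 22) hi=[] (size 0) -> median=22
Step 2: insert 36 -> lo=[22] (size 1, max 22) hi=[36] (size 1, min 36) -> median=29
Step 3: insert 30 -> lo=[22, 30] (size 2, max 30) hi=[36] (size 1, min 36) -> median=30
Step 4: insert 24 -> lo=[22, 24] (size 2, max 24) hi=[30, 36] (size 2, min 30) -> median=27
Step 5: insert 45 -> lo=[22, 24, 30] (size 3, max 30) hi=[36, 45] (size 2, min 36) -> median=30
Step 6: insert 35 -> lo=[22, 24, 30] (size 3, max 30) hi=[35, 36, 45] (size 3, min 35) -> median=32.5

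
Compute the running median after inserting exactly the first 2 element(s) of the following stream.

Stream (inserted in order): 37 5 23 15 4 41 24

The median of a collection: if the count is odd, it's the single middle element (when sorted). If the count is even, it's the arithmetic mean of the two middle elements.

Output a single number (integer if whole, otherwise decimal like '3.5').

Step 1: insert 37 -> lo=[37] (size 1, max 37) hi=[] (size 0) -> median=37
Step 2: insert 5 -> lo=[5] (size 1, max 5) hi=[37] (size 1, min 37) -> median=21

Answer: 21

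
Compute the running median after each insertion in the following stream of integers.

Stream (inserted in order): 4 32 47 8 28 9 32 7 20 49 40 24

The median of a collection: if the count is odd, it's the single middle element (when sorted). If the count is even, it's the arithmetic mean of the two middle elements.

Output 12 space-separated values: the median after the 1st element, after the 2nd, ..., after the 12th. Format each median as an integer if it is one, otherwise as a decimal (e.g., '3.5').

Answer: 4 18 32 20 28 18.5 28 18.5 20 24 28 26

Derivation:
Step 1: insert 4 -> lo=[4] (size 1, max 4) hi=[] (size 0) -> median=4
Step 2: insert 32 -> lo=[4] (size 1, max 4) hi=[32] (size 1, min 32) -> median=18
Step 3: insert 47 -> lo=[4, 32] (size 2, max 32) hi=[47] (size 1, min 47) -> median=32
Step 4: insert 8 -> lo=[4, 8] (size 2, max 8) hi=[32, 47] (size 2, min 32) -> median=20
Step 5: insert 28 -> lo=[4, 8, 28] (size 3, max 28) hi=[32, 47] (size 2, min 32) -> median=28
Step 6: insert 9 -> lo=[4, 8, 9] (size 3, max 9) hi=[28, 32, 47] (size 3, min 28) -> median=18.5
Step 7: insert 32 -> lo=[4, 8, 9, 28] (size 4, max 28) hi=[32, 32, 47] (size 3, min 32) -> median=28
Step 8: insert 7 -> lo=[4, 7, 8, 9] (size 4, max 9) hi=[28, 32, 32, 47] (size 4, min 28) -> median=18.5
Step 9: insert 20 -> lo=[4, 7, 8, 9, 20] (size 5, max 20) hi=[28, 32, 32, 47] (size 4, min 28) -> median=20
Step 10: insert 49 -> lo=[4, 7, 8, 9, 20] (size 5, max 20) hi=[28, 32, 32, 47, 49] (size 5, min 28) -> median=24
Step 11: insert 40 -> lo=[4, 7, 8, 9, 20, 28] (size 6, max 28) hi=[32, 32, 40, 47, 49] (size 5, min 32) -> median=28
Step 12: insert 24 -> lo=[4, 7, 8, 9, 20, 24] (size 6, max 24) hi=[28, 32, 32, 40, 47, 49] (size 6, min 28) -> median=26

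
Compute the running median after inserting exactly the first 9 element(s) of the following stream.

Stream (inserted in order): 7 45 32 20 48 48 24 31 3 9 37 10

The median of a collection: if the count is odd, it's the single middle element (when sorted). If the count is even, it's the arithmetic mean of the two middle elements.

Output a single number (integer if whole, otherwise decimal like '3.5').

Step 1: insert 7 -> lo=[7] (size 1, max 7) hi=[] (size 0) -> median=7
Step 2: insert 45 -> lo=[7] (size 1, max 7) hi=[45] (size 1, min 45) -> median=26
Step 3: insert 32 -> lo=[7, 32] (size 2, max 32) hi=[45] (size 1, min 45) -> median=32
Step 4: insert 20 -> lo=[7, 20] (size 2, max 20) hi=[32, 45] (size 2, min 32) -> median=26
Step 5: insert 48 -> lo=[7, 20, 32] (size 3, max 32) hi=[45, 48] (size 2, min 45) -> median=32
Step 6: insert 48 -> lo=[7, 20, 32] (size 3, max 32) hi=[45, 48, 48] (size 3, min 45) -> median=38.5
Step 7: insert 24 -> lo=[7, 20, 24, 32] (size 4, max 32) hi=[45, 48, 48] (size 3, min 45) -> median=32
Step 8: insert 31 -> lo=[7, 20, 24, 31] (size 4, max 31) hi=[32, 45, 48, 48] (size 4, min 32) -> median=31.5
Step 9: insert 3 -> lo=[3, 7, 20, 24, 31] (size 5, max 31) hi=[32, 45, 48, 48] (size 4, min 32) -> median=31

Answer: 31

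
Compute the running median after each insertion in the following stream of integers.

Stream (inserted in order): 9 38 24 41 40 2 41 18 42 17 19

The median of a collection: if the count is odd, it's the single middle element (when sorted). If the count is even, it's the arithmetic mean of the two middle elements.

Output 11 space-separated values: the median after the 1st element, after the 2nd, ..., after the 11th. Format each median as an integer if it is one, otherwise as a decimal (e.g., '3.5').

Answer: 9 23.5 24 31 38 31 38 31 38 31 24

Derivation:
Step 1: insert 9 -> lo=[9] (size 1, max 9) hi=[] (size 0) -> median=9
Step 2: insert 38 -> lo=[9] (size 1, max 9) hi=[38] (size 1, min 38) -> median=23.5
Step 3: insert 24 -> lo=[9, 24] (size 2, max 24) hi=[38] (size 1, min 38) -> median=24
Step 4: insert 41 -> lo=[9, 24] (size 2, max 24) hi=[38, 41] (size 2, min 38) -> median=31
Step 5: insert 40 -> lo=[9, 24, 38] (size 3, max 38) hi=[40, 41] (size 2, min 40) -> median=38
Step 6: insert 2 -> lo=[2, 9, 24] (size 3, max 24) hi=[38, 40, 41] (size 3, min 38) -> median=31
Step 7: insert 41 -> lo=[2, 9, 24, 38] (size 4, max 38) hi=[40, 41, 41] (size 3, min 40) -> median=38
Step 8: insert 18 -> lo=[2, 9, 18, 24] (size 4, max 24) hi=[38, 40, 41, 41] (size 4, min 38) -> median=31
Step 9: insert 42 -> lo=[2, 9, 18, 24, 38] (size 5, max 38) hi=[40, 41, 41, 42] (size 4, min 40) -> median=38
Step 10: insert 17 -> lo=[2, 9, 17, 18, 24] (size 5, max 24) hi=[38, 40, 41, 41, 42] (size 5, min 38) -> median=31
Step 11: insert 19 -> lo=[2, 9, 17, 18, 19, 24] (size 6, max 24) hi=[38, 40, 41, 41, 42] (size 5, min 38) -> median=24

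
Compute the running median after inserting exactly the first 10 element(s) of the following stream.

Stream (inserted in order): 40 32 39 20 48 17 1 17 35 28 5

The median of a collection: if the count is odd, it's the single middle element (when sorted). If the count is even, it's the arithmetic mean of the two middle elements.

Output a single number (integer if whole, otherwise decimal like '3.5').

Answer: 30

Derivation:
Step 1: insert 40 -> lo=[40] (size 1, max 40) hi=[] (size 0) -> median=40
Step 2: insert 32 -> lo=[32] (size 1, max 32) hi=[40] (size 1, min 40) -> median=36
Step 3: insert 39 -> lo=[32, 39] (size 2, max 39) hi=[40] (size 1, min 40) -> median=39
Step 4: insert 20 -> lo=[20, 32] (size 2, max 32) hi=[39, 40] (size 2, min 39) -> median=35.5
Step 5: insert 48 -> lo=[20, 32, 39] (size 3, max 39) hi=[40, 48] (size 2, min 40) -> median=39
Step 6: insert 17 -> lo=[17, 20, 32] (size 3, max 32) hi=[39, 40, 48] (size 3, min 39) -> median=35.5
Step 7: insert 1 -> lo=[1, 17, 20, 32] (size 4, max 32) hi=[39, 40, 48] (size 3, min 39) -> median=32
Step 8: insert 17 -> lo=[1, 17, 17, 20] (size 4, max 20) hi=[32, 39, 40, 48] (size 4, min 32) -> median=26
Step 9: insert 35 -> lo=[1, 17, 17, 20, 32] (size 5, max 32) hi=[35, 39, 40, 48] (size 4, min 35) -> median=32
Step 10: insert 28 -> lo=[1, 17, 17, 20, 28] (size 5, max 28) hi=[32, 35, 39, 40, 48] (size 5, min 32) -> median=30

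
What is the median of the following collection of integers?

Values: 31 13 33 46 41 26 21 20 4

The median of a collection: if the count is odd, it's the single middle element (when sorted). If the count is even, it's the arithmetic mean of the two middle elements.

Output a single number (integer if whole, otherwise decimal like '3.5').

Answer: 26

Derivation:
Step 1: insert 31 -> lo=[31] (size 1, max 31) hi=[] (size 0) -> median=31
Step 2: insert 13 -> lo=[13] (size 1, max 13) hi=[31] (size 1, min 31) -> median=22
Step 3: insert 33 -> lo=[13, 31] (size 2, max 31) hi=[33] (size 1, min 33) -> median=31
Step 4: insert 46 -> lo=[13, 31] (size 2, max 31) hi=[33, 46] (size 2, min 33) -> median=32
Step 5: insert 41 -> lo=[13, 31, 33] (size 3, max 33) hi=[41, 46] (size 2, min 41) -> median=33
Step 6: insert 26 -> lo=[13, 26, 31] (size 3, max 31) hi=[33, 41, 46] (size 3, min 33) -> median=32
Step 7: insert 21 -> lo=[13, 21, 26, 31] (size 4, max 31) hi=[33, 41, 46] (size 3, min 33) -> median=31
Step 8: insert 20 -> lo=[13, 20, 21, 26] (size 4, max 26) hi=[31, 33, 41, 46] (size 4, min 31) -> median=28.5
Step 9: insert 4 -> lo=[4, 13, 20, 21, 26] (size 5, max 26) hi=[31, 33, 41, 46] (size 4, min 31) -> median=26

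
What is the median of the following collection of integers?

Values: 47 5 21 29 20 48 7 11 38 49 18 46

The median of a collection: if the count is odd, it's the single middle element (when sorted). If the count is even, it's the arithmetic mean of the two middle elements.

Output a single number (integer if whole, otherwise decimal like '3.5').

Step 1: insert 47 -> lo=[47] (size 1, max 47) hi=[] (size 0) -> median=47
Step 2: insert 5 -> lo=[5] (size 1, max 5) hi=[47] (size 1, min 47) -> median=26
Step 3: insert 21 -> lo=[5, 21] (size 2, max 21) hi=[47] (size 1, min 47) -> median=21
Step 4: insert 29 -> lo=[5, 21] (size 2, max 21) hi=[29, 47] (size 2, min 29) -> median=25
Step 5: insert 20 -> lo=[5, 20, 21] (size 3, max 21) hi=[29, 47] (size 2, min 29) -> median=21
Step 6: insert 48 -> lo=[5, 20, 21] (size 3, max 21) hi=[29, 47, 48] (size 3, min 29) -> median=25
Step 7: insert 7 -> lo=[5, 7, 20, 21] (size 4, max 21) hi=[29, 47, 48] (size 3, min 29) -> median=21
Step 8: insert 11 -> lo=[5, 7, 11, 20] (size 4, max 20) hi=[21, 29, 47, 48] (size 4, min 21) -> median=20.5
Step 9: insert 38 -> lo=[5, 7, 11, 20, 21] (size 5, max 21) hi=[29, 38, 47, 48] (size 4, min 29) -> median=21
Step 10: insert 49 -> lo=[5, 7, 11, 20, 21] (size 5, max 21) hi=[29, 38, 47, 48, 49] (size 5, min 29) -> median=25
Step 11: insert 18 -> lo=[5, 7, 11, 18, 20, 21] (size 6, max 21) hi=[29, 38, 47, 48, 49] (size 5, min 29) -> median=21
Step 12: insert 46 -> lo=[5, 7, 11, 18, 20, 21] (size 6, max 21) hi=[29, 38, 46, 47, 48, 49] (size 6, min 29) -> median=25

Answer: 25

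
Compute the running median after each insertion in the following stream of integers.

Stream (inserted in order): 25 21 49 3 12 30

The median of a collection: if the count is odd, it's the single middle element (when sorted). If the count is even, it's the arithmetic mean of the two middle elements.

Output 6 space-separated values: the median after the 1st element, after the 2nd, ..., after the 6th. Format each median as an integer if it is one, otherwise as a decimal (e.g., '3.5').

Answer: 25 23 25 23 21 23

Derivation:
Step 1: insert 25 -> lo=[25] (size 1, max 25) hi=[] (size 0) -> median=25
Step 2: insert 21 -> lo=[21] (size 1, max 21) hi=[25] (size 1, min 25) -> median=23
Step 3: insert 49 -> lo=[21, 25] (size 2, max 25) hi=[49] (size 1, min 49) -> median=25
Step 4: insert 3 -> lo=[3, 21] (size 2, max 21) hi=[25, 49] (size 2, min 25) -> median=23
Step 5: insert 12 -> lo=[3, 12, 21] (size 3, max 21) hi=[25, 49] (size 2, min 25) -> median=21
Step 6: insert 30 -> lo=[3, 12, 21] (size 3, max 21) hi=[25, 30, 49] (size 3, min 25) -> median=23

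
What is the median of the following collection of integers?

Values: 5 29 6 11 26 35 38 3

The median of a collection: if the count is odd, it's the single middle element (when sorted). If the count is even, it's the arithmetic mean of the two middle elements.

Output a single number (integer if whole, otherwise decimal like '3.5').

Step 1: insert 5 -> lo=[5] (size 1, max 5) hi=[] (size 0) -> median=5
Step 2: insert 29 -> lo=[5] (size 1, max 5) hi=[29] (size 1, min 29) -> median=17
Step 3: insert 6 -> lo=[5, 6] (size 2, max 6) hi=[29] (size 1, min 29) -> median=6
Step 4: insert 11 -> lo=[5, 6] (size 2, max 6) hi=[11, 29] (size 2, min 11) -> median=8.5
Step 5: insert 26 -> lo=[5, 6, 11] (size 3, max 11) hi=[26, 29] (size 2, min 26) -> median=11
Step 6: insert 35 -> lo=[5, 6, 11] (size 3, max 11) hi=[26, 29, 35] (size 3, min 26) -> median=18.5
Step 7: insert 38 -> lo=[5, 6, 11, 26] (size 4, max 26) hi=[29, 35, 38] (size 3, min 29) -> median=26
Step 8: insert 3 -> lo=[3, 5, 6, 11] (size 4, max 11) hi=[26, 29, 35, 38] (size 4, min 26) -> median=18.5

Answer: 18.5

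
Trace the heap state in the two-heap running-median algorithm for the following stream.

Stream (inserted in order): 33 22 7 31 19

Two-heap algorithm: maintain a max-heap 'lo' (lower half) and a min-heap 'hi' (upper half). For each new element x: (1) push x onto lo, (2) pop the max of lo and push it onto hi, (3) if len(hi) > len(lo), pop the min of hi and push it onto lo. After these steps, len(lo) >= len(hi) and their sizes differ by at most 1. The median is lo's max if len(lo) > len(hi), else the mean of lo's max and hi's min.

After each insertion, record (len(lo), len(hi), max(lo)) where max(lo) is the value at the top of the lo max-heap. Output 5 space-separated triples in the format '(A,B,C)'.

Answer: (1,0,33) (1,1,22) (2,1,22) (2,2,22) (3,2,22)

Derivation:
Step 1: insert 33 -> lo=[33] hi=[] -> (len(lo)=1, len(hi)=0, max(lo)=33)
Step 2: insert 22 -> lo=[22] hi=[33] -> (len(lo)=1, len(hi)=1, max(lo)=22)
Step 3: insert 7 -> lo=[7, 22] hi=[33] -> (len(lo)=2, len(hi)=1, max(lo)=22)
Step 4: insert 31 -> lo=[7, 22] hi=[31, 33] -> (len(lo)=2, len(hi)=2, max(lo)=22)
Step 5: insert 19 -> lo=[7, 19, 22] hi=[31, 33] -> (len(lo)=3, len(hi)=2, max(lo)=22)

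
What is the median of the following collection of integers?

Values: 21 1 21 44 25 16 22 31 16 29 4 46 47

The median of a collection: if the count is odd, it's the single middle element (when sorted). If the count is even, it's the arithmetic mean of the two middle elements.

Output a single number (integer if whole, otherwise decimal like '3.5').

Answer: 22

Derivation:
Step 1: insert 21 -> lo=[21] (size 1, max 21) hi=[] (size 0) -> median=21
Step 2: insert 1 -> lo=[1] (size 1, max 1) hi=[21] (size 1, min 21) -> median=11
Step 3: insert 21 -> lo=[1, 21] (size 2, max 21) hi=[21] (size 1, min 21) -> median=21
Step 4: insert 44 -> lo=[1, 21] (size 2, max 21) hi=[21, 44] (size 2, min 21) -> median=21
Step 5: insert 25 -> lo=[1, 21, 21] (size 3, max 21) hi=[25, 44] (size 2, min 25) -> median=21
Step 6: insert 16 -> lo=[1, 16, 21] (size 3, max 21) hi=[21, 25, 44] (size 3, min 21) -> median=21
Step 7: insert 22 -> lo=[1, 16, 21, 21] (size 4, max 21) hi=[22, 25, 44] (size 3, min 22) -> median=21
Step 8: insert 31 -> lo=[1, 16, 21, 21] (size 4, max 21) hi=[22, 25, 31, 44] (size 4, min 22) -> median=21.5
Step 9: insert 16 -> lo=[1, 16, 16, 21, 21] (size 5, max 21) hi=[22, 25, 31, 44] (size 4, min 22) -> median=21
Step 10: insert 29 -> lo=[1, 16, 16, 21, 21] (size 5, max 21) hi=[22, 25, 29, 31, 44] (size 5, min 22) -> median=21.5
Step 11: insert 4 -> lo=[1, 4, 16, 16, 21, 21] (size 6, max 21) hi=[22, 25, 29, 31, 44] (size 5, min 22) -> median=21
Step 12: insert 46 -> lo=[1, 4, 16, 16, 21, 21] (size 6, max 21) hi=[22, 25, 29, 31, 44, 46] (size 6, min 22) -> median=21.5
Step 13: insert 47 -> lo=[1, 4, 16, 16, 21, 21, 22] (size 7, max 22) hi=[25, 29, 31, 44, 46, 47] (size 6, min 25) -> median=22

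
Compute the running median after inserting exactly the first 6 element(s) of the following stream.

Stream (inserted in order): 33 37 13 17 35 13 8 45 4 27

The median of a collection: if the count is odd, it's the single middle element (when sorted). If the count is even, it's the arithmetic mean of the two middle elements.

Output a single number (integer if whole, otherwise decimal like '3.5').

Step 1: insert 33 -> lo=[33] (size 1, max 33) hi=[] (size 0) -> median=33
Step 2: insert 37 -> lo=[33] (size 1, max 33) hi=[37] (size 1, min 37) -> median=35
Step 3: insert 13 -> lo=[13, 33] (size 2, max 33) hi=[37] (size 1, min 37) -> median=33
Step 4: insert 17 -> lo=[13, 17] (size 2, max 17) hi=[33, 37] (size 2, min 33) -> median=25
Step 5: insert 35 -> lo=[13, 17, 33] (size 3, max 33) hi=[35, 37] (size 2, min 35) -> median=33
Step 6: insert 13 -> lo=[13, 13, 17] (size 3, max 17) hi=[33, 35, 37] (size 3, min 33) -> median=25

Answer: 25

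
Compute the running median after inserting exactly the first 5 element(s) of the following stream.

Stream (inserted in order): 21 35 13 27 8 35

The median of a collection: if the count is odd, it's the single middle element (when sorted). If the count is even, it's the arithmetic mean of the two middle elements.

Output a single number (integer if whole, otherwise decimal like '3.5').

Answer: 21

Derivation:
Step 1: insert 21 -> lo=[21] (size 1, max 21) hi=[] (size 0) -> median=21
Step 2: insert 35 -> lo=[21] (size 1, max 21) hi=[35] (size 1, min 35) -> median=28
Step 3: insert 13 -> lo=[13, 21] (size 2, max 21) hi=[35] (size 1, min 35) -> median=21
Step 4: insert 27 -> lo=[13, 21] (size 2, max 21) hi=[27, 35] (size 2, min 27) -> median=24
Step 5: insert 8 -> lo=[8, 13, 21] (size 3, max 21) hi=[27, 35] (size 2, min 27) -> median=21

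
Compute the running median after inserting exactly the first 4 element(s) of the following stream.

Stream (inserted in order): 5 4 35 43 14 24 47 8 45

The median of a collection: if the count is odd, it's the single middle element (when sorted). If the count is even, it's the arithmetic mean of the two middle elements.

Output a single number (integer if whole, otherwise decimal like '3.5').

Step 1: insert 5 -> lo=[5] (size 1, max 5) hi=[] (size 0) -> median=5
Step 2: insert 4 -> lo=[4] (size 1, max 4) hi=[5] (size 1, min 5) -> median=4.5
Step 3: insert 35 -> lo=[4, 5] (size 2, max 5) hi=[35] (size 1, min 35) -> median=5
Step 4: insert 43 -> lo=[4, 5] (size 2, max 5) hi=[35, 43] (size 2, min 35) -> median=20

Answer: 20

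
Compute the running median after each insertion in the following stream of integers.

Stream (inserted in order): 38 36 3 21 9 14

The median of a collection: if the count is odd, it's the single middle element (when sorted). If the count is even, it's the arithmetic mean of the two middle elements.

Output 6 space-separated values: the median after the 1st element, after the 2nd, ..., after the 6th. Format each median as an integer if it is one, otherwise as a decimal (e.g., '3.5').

Answer: 38 37 36 28.5 21 17.5

Derivation:
Step 1: insert 38 -> lo=[38] (size 1, max 38) hi=[] (size 0) -> median=38
Step 2: insert 36 -> lo=[36] (size 1, max 36) hi=[38] (size 1, min 38) -> median=37
Step 3: insert 3 -> lo=[3, 36] (size 2, max 36) hi=[38] (size 1, min 38) -> median=36
Step 4: insert 21 -> lo=[3, 21] (size 2, max 21) hi=[36, 38] (size 2, min 36) -> median=28.5
Step 5: insert 9 -> lo=[3, 9, 21] (size 3, max 21) hi=[36, 38] (size 2, min 36) -> median=21
Step 6: insert 14 -> lo=[3, 9, 14] (size 3, max 14) hi=[21, 36, 38] (size 3, min 21) -> median=17.5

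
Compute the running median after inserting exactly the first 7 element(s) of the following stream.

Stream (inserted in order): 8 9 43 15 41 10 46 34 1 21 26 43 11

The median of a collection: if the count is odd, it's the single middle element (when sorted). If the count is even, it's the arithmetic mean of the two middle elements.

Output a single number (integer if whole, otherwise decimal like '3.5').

Step 1: insert 8 -> lo=[8] (size 1, max 8) hi=[] (size 0) -> median=8
Step 2: insert 9 -> lo=[8] (size 1, max 8) hi=[9] (size 1, min 9) -> median=8.5
Step 3: insert 43 -> lo=[8, 9] (size 2, max 9) hi=[43] (size 1, min 43) -> median=9
Step 4: insert 15 -> lo=[8, 9] (size 2, max 9) hi=[15, 43] (size 2, min 15) -> median=12
Step 5: insert 41 -> lo=[8, 9, 15] (size 3, max 15) hi=[41, 43] (size 2, min 41) -> median=15
Step 6: insert 10 -> lo=[8, 9, 10] (size 3, max 10) hi=[15, 41, 43] (size 3, min 15) -> median=12.5
Step 7: insert 46 -> lo=[8, 9, 10, 15] (size 4, max 15) hi=[41, 43, 46] (size 3, min 41) -> median=15

Answer: 15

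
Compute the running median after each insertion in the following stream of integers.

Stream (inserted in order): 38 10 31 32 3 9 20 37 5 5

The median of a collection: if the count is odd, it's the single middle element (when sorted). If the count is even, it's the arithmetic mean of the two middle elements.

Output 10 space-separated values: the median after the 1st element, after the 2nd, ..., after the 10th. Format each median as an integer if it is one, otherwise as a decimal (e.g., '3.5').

Answer: 38 24 31 31.5 31 20.5 20 25.5 20 15

Derivation:
Step 1: insert 38 -> lo=[38] (size 1, max 38) hi=[] (size 0) -> median=38
Step 2: insert 10 -> lo=[10] (size 1, max 10) hi=[38] (size 1, min 38) -> median=24
Step 3: insert 31 -> lo=[10, 31] (size 2, max 31) hi=[38] (size 1, min 38) -> median=31
Step 4: insert 32 -> lo=[10, 31] (size 2, max 31) hi=[32, 38] (size 2, min 32) -> median=31.5
Step 5: insert 3 -> lo=[3, 10, 31] (size 3, max 31) hi=[32, 38] (size 2, min 32) -> median=31
Step 6: insert 9 -> lo=[3, 9, 10] (size 3, max 10) hi=[31, 32, 38] (size 3, min 31) -> median=20.5
Step 7: insert 20 -> lo=[3, 9, 10, 20] (size 4, max 20) hi=[31, 32, 38] (size 3, min 31) -> median=20
Step 8: insert 37 -> lo=[3, 9, 10, 20] (size 4, max 20) hi=[31, 32, 37, 38] (size 4, min 31) -> median=25.5
Step 9: insert 5 -> lo=[3, 5, 9, 10, 20] (size 5, max 20) hi=[31, 32, 37, 38] (size 4, min 31) -> median=20
Step 10: insert 5 -> lo=[3, 5, 5, 9, 10] (size 5, max 10) hi=[20, 31, 32, 37, 38] (size 5, min 20) -> median=15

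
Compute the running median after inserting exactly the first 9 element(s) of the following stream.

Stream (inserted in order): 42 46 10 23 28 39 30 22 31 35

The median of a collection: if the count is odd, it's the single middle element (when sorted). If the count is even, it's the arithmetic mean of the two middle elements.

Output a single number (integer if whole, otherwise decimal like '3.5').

Answer: 30

Derivation:
Step 1: insert 42 -> lo=[42] (size 1, max 42) hi=[] (size 0) -> median=42
Step 2: insert 46 -> lo=[42] (size 1, max 42) hi=[46] (size 1, min 46) -> median=44
Step 3: insert 10 -> lo=[10, 42] (size 2, max 42) hi=[46] (size 1, min 46) -> median=42
Step 4: insert 23 -> lo=[10, 23] (size 2, max 23) hi=[42, 46] (size 2, min 42) -> median=32.5
Step 5: insert 28 -> lo=[10, 23, 28] (size 3, max 28) hi=[42, 46] (size 2, min 42) -> median=28
Step 6: insert 39 -> lo=[10, 23, 28] (size 3, max 28) hi=[39, 42, 46] (size 3, min 39) -> median=33.5
Step 7: insert 30 -> lo=[10, 23, 28, 30] (size 4, max 30) hi=[39, 42, 46] (size 3, min 39) -> median=30
Step 8: insert 22 -> lo=[10, 22, 23, 28] (size 4, max 28) hi=[30, 39, 42, 46] (size 4, min 30) -> median=29
Step 9: insert 31 -> lo=[10, 22, 23, 28, 30] (size 5, max 30) hi=[31, 39, 42, 46] (size 4, min 31) -> median=30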